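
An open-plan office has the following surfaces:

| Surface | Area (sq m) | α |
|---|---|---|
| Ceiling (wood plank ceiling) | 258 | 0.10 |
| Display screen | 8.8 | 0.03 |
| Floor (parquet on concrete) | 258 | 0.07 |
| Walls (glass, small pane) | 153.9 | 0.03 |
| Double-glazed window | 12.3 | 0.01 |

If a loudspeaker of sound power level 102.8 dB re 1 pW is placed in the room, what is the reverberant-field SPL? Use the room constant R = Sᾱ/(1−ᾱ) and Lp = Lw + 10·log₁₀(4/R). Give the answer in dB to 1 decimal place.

91.6 dB

Σ(Sᵢαᵢ) = 258·0.10 + 8.8·0.03 + 258·0.07 + 153.9·0.03 + 12.3·0.01 = 48.864; total area S = 691.0 sq m.
ᾱ = 48.864/691.0 = 0.0707; R = Sᾱ/(1−ᾱ) = 48.864/(1−0.0707) = 52.582 sq m.
Lp = Lw + 10 log₁₀(4/R) = 102.8 -11.19 = 91.6 dB.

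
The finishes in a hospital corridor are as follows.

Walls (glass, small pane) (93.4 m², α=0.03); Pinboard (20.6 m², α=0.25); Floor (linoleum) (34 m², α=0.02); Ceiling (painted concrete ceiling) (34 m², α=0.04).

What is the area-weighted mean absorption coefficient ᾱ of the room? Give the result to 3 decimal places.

Total surface area S = 182.0 m².
Σ(Sᵢαᵢ) = 93.4×0.03 + 20.6×0.25 + 34×0.02 + 34×0.04 = 9.992.
ᾱ = 9.992 / 182.0 = 0.055.

0.055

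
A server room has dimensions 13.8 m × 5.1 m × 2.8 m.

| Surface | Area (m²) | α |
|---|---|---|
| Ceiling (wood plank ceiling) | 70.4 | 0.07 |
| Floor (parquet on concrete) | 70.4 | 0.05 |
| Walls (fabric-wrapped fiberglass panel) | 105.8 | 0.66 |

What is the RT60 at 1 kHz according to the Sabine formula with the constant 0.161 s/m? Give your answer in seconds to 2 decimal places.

Equivalent absorption area: A = 70.4×0.07 + 70.4×0.05 + 105.8×0.66 = 78.276 m².
V = 13.8·5.1·2.8 = 197.064 m³.
T = 0.161 V/A = 0.161·197.064/78.276 = 0.41 s.

0.41 s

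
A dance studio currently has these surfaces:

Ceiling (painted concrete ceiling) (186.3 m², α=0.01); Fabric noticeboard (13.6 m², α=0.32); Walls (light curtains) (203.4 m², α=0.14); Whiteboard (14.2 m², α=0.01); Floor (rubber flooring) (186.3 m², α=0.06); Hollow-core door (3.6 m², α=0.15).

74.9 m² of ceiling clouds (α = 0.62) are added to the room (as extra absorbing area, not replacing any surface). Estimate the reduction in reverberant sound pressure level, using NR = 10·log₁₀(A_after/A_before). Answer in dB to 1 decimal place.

3.0 dB

Total absorption A_before = 186.3×0.01 + 13.6×0.32 + 203.4×0.14 + 14.2×0.01 + 186.3×0.06 + 3.6×0.15
  = 1.863 + 4.352 + 28.476 + 0.142 + 11.178 + 0.540 = 46.551 m² sabins.
Added absorption = 74.9 × 0.62 = 46.438 sabins.
A_after = 46.551 + 46.438 = 92.989 sabins.
NR = 10·log₁₀(92.989/46.551) = 3.0 dB.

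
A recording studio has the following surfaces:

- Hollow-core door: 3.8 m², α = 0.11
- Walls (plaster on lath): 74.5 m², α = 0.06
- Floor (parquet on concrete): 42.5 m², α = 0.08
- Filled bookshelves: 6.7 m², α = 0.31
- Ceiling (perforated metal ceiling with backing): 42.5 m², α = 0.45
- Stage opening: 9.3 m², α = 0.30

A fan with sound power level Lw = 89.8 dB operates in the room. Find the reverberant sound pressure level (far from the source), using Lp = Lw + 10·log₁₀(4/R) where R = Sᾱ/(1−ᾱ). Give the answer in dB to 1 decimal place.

A = 32.280 sabins; S = 179.3 m².
ᾱ = 0.1800, so room constant R = A/(1−ᾱ) = 39.366 m².
Lp = Lw + 10 log₁₀(4/R) = 89.8 -9.93 = 79.9 dB.

79.9 dB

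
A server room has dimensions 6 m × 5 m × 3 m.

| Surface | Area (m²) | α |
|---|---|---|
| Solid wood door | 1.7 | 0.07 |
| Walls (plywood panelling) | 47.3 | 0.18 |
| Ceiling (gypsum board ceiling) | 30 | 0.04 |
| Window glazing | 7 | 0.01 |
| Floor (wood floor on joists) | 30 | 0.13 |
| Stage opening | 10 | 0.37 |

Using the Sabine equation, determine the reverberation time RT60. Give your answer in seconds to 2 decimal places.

Equivalent absorption area: A = 1.7×0.07 + 47.3×0.18 + 30×0.04 + 7×0.01 + 30×0.13 + 10×0.37 = 17.503 m².
V = 6·5·3 = 90 m³.
Sabine: RT60 = 0.161 × 90 / 17.503 = 0.83 s.

0.83 sec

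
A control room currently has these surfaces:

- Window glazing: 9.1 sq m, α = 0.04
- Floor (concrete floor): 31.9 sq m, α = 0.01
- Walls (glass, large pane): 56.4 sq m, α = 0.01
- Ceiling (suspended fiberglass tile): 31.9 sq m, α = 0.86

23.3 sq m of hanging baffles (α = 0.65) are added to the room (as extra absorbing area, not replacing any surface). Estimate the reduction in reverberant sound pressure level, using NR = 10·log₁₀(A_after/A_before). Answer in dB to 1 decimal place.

A_before = Σ Sᵢαᵢ = 9.1*0.04 + 31.9*0.01 + 56.4*0.01 + 31.9*0.86 = 28.681 sabins.
Added absorption = 23.3 × 0.65 = 15.145 sabins.
A_after = 28.681 + 15.145 = 43.826 sabins.
NR = 10·log₁₀(43.826/28.681) = 1.8 dB.

1.8 dB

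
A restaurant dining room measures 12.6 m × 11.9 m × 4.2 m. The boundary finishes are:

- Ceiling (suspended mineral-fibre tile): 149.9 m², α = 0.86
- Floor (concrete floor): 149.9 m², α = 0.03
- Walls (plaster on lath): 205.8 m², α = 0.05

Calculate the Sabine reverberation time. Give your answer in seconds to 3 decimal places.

Total absorption A = 149.9*0.86 + 149.9*0.03 + 205.8*0.05
  = 128.914 + 4.497 + 10.290 = 143.701 m² sabins.
Volume V = 12.6 × 11.9 × 4.2 = 629.748 m³.
Sabine: RT60 = 0.161 × 629.748 / 143.701 = 0.706 s.

0.706 s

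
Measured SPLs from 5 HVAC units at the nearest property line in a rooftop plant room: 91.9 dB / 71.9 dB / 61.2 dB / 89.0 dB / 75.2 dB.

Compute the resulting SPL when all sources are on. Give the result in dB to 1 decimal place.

93.8 dB

Σ 10^(Lᵢ/10) = 2.393e+09.
Back to dB: 10·log₁₀ Σ = 93.8 dB.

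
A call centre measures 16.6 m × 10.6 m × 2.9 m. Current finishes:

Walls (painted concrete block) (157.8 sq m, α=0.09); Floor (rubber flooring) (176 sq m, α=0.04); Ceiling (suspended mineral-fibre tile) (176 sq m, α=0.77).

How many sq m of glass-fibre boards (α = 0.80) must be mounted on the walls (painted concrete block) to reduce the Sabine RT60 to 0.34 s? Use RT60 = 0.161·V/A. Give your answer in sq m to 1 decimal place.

119.5

Equivalent absorption area: A₁ = 157.8·0.09 + 176·0.04 + 176·0.77 = 156.762 sq m.
V = 510.284 m³. Target absorption A₂ = 0.161 × 510.284 / 0.34 = 241.634 sabins.
ΔA needed = 241.634 − 156.762 = 84.872 sabins.
Each sq m of panel replacing the walls (painted concrete block) adds (0.80 − 0.09) = 0.71 sabins.
Area = ΔA/Δα = 84.872/0.71 = 119.5 sq m.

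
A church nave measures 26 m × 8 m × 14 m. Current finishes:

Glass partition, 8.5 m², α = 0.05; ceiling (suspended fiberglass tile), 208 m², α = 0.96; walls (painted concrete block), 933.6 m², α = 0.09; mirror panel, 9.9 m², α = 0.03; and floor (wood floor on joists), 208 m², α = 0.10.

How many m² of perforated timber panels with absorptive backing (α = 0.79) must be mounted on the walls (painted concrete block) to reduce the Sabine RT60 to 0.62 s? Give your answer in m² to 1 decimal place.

Total absorption A₁ = 8.5·0.05 + 208·0.96 + 933.6·0.09 + 9.9·0.03 + 208·0.10
  = 0.425 + 199.680 + 84.024 + 0.297 + 20.800 = 305.226 m² sabins.
V = 2912 m³. Target absorption A₂ = 0.161 × 2912 / 0.62 = 756.181 sabins.
Absorption to add: 756.181 − 305.226 = 450.955 sabins.
Each m² of panel replacing the walls (painted concrete block) adds (0.79 − 0.09) = 0.70 sabins.
Area = ΔA/Δα = 450.955/0.70 = 644.2 m².

644.2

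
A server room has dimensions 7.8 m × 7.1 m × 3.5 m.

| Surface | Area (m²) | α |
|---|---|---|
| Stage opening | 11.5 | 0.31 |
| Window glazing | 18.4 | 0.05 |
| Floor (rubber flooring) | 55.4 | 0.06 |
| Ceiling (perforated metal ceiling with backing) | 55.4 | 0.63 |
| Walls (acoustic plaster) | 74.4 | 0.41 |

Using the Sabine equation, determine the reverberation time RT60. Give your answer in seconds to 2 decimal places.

Summing Sᵢαᵢ: 3.565 + 0.920 + 3.324 + 34.902 + 30.504 → A = 73.215 sabins.
V = 7.8·7.1·3.5 = 193.83 m³.
T = 0.161 V/A = 0.161·193.83/73.215 = 0.43 s.

0.43 seconds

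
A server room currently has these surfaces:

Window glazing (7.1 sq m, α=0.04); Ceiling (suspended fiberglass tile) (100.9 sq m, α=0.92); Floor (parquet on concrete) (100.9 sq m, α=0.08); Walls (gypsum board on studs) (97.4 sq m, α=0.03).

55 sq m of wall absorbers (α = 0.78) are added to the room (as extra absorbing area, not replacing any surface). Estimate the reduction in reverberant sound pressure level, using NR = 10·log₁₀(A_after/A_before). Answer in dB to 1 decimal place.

1.5 dB

Equivalent absorption area: A_before = 7.1×0.04 + 100.9×0.92 + 100.9×0.08 + 97.4×0.03 = 104.106 sq m.
Added absorption = 55 × 0.78 = 42.900 sabins.
A_after = 104.106 + 42.900 = 147.006 sabins.
NR = 10·log₁₀(147.006/104.106) = 1.5 dB.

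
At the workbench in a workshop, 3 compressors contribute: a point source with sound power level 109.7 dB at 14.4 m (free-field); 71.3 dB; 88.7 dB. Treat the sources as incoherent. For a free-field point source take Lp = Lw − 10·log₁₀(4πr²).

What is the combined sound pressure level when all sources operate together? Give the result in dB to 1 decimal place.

89.0 dB

Source at 14.4 m: Lp = 109.7 − 10·log₁₀(4π·14.4²) = 109.7 − 10·log₁₀(2605.763) = 75.5 dB.
Sum in the linear (power) domain: Σ 10^(Lᵢ/10) = 10^(75.5/10) + 10^(71.3/10) + 10^(88.7/10) = 7.903e+08.
Back to dB: 10·log₁₀ Σ = 89.0 dB.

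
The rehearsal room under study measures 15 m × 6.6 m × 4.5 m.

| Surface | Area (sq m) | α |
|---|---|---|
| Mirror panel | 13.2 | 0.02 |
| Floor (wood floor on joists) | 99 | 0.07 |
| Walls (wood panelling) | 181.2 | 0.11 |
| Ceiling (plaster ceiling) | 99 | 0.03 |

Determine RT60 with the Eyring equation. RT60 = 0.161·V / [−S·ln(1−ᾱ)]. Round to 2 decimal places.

Total surface area S = 13.2 + 99 + 181.2 + 99 = 392.4 sq m.
Absorption A = 13.2·0.02 + 99·0.07 + 181.2·0.11 + 99·0.03 = 30.096 sabins.
ᾱ = 30.096 / 392.4 = 0.0767.
−S·ln(1−ᾱ) = −392.4 × ln(1 − 0.0767) = 31.314.
V = 15 × 6.6 × 4.5 = 445.5 m³.
T = 0.161·V/[−S·ln(1−ᾱ)] = 0.161·445.5/31.314 = 2.29 s.

2.29 sec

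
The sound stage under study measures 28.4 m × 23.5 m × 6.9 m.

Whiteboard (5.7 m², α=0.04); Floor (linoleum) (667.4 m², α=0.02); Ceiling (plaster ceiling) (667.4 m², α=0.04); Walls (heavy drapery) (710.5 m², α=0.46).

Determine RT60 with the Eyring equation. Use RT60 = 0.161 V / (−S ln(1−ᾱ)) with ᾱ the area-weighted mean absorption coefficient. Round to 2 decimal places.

1.83 s

S = Σ Sᵢ = 2051.0 m².
Absorption A = 5.7×0.04 + 667.4×0.02 + 667.4×0.04 + 710.5×0.46 = 367.102 sabins.
Mean coefficient ᾱ = A/S = 0.1790.
−S·ln(1−ᾱ) = −2051.0 × ln(1 − 0.1790) = 404.523.
V = 28.4 × 23.5 × 6.9 = 4605.06 m³.
T = 0.161·V/[−S·ln(1−ᾱ)] = 0.161·4605.06/404.523 = 1.83 s.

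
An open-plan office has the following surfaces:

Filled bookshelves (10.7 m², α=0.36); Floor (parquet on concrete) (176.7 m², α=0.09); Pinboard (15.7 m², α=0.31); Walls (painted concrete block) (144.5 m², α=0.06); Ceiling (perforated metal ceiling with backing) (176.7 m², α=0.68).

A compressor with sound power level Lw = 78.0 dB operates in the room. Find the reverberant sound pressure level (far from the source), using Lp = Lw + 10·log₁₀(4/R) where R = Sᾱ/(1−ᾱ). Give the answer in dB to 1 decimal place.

60.7 dB

A = 153.448 sabins; S = 524.3 m².
ᾱ = 0.2927, so room constant R = A/(1−ᾱ) = 216.949 m².
Lp = Lw + 10 log₁₀(4/R) = 78.0 -17.34 = 60.7 dB.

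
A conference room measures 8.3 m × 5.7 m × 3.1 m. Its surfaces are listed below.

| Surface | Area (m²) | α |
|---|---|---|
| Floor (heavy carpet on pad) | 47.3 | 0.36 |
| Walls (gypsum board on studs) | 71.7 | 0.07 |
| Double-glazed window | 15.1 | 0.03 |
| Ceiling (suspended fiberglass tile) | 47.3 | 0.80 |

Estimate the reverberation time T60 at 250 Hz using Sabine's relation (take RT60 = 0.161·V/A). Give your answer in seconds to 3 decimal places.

Total absorption A = 47.3·0.36 + 71.7·0.07 + 15.1·0.03 + 47.3·0.80
  = 17.028 + 5.019 + 0.453 + 37.840 = 60.340 m² sabins.
V = 8.3·5.7·3.1 = 146.661 m³.
Sabine: RT60 = 0.161 × 146.661 / 60.340 = 0.391 s.

0.391 seconds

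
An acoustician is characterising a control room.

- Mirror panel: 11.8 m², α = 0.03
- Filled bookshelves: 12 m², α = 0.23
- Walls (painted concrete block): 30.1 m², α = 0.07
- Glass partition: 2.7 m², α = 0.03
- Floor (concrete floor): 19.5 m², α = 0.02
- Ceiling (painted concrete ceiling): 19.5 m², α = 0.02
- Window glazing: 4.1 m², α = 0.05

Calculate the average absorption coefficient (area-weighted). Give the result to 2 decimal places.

S = Σ Sᵢ = 11.8 + 12 + 30.1 + 2.7 + 19.5 + 19.5 + 4.1 = 99.7 m².
Σ(Sᵢαᵢ) = 11.8×0.03 + 12×0.23 + 30.1×0.07 + 2.7×0.03 + 19.5×0.02 + 19.5×0.02 + 4.1×0.05 = 6.287.
ᾱ = A/S = 0.06.

0.06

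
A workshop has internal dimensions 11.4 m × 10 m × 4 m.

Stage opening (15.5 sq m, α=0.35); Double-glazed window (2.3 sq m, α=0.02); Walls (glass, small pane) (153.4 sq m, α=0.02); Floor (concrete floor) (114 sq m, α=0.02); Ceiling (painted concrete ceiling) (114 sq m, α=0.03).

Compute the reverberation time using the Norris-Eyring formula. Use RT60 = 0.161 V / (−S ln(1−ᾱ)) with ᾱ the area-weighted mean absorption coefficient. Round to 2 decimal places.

5.06 s

S = Σ Sᵢ = 399.2 sq m.
Absorption A = 15.5×0.35 + 2.3×0.02 + 153.4×0.02 + 114×0.02 + 114×0.03 = 14.239 sabins.
ᾱ = 14.239 / 399.2 = 0.0357.
Eyring denominator: −S ln(1−ᾱ) = 14.512.
V = 11.4 × 10 × 4 = 456 m³.
RT60 = 0.161 × 456 / 14.512 = 5.06 s.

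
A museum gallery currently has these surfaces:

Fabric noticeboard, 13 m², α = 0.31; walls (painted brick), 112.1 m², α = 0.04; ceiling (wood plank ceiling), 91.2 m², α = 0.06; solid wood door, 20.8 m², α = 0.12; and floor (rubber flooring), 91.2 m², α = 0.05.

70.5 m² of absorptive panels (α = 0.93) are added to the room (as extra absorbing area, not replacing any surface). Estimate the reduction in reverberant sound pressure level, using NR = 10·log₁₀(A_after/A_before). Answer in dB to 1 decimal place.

6.1 dB

A_before = Σ Sᵢαᵢ = 13·0.31 + 112.1·0.04 + 91.2·0.06 + 20.8·0.12 + 91.2·0.05 = 21.042 sabins.
Treatment contributes 70.5·0.93 = 65.565 sabins.
A_after = 21.042 + 65.565 = 86.607 sabins.
Reduction = 10 log₁₀(A_after/A_before) = 10 log₁₀(4.1159) = 6.1 dB.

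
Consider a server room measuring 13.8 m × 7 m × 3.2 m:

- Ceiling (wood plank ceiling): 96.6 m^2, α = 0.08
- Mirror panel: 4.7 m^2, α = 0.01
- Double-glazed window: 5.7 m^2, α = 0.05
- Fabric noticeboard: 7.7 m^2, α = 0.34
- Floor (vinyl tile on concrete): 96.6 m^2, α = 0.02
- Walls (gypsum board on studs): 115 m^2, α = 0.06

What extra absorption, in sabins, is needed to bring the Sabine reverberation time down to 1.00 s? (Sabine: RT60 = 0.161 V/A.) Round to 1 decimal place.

Total absorption A₁ = 96.6·0.08 + 4.7·0.01 + 5.7·0.05 + 7.7·0.34 + 96.6·0.02 + 115·0.06
  = 7.728 + 0.047 + 0.285 + 2.618 + 1.932 + 6.900 = 19.510 m^2 sabins.
For T = 1.00 s, need A₂ = 0.161·V/T = 0.161·309.12/1.00 = 49.768 sabins.
ΔA = A₂ − A₁ = 49.768 − 19.510 = 30.3 sabins.

30.3 sabins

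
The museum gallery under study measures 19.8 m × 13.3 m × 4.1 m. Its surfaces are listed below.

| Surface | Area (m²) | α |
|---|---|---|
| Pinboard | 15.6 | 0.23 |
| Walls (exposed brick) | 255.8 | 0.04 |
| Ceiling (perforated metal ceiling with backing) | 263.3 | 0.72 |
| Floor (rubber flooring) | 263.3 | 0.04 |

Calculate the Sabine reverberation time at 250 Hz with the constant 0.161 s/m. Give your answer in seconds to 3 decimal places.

0.813 s

A = Σ Sᵢαᵢ = 15.6×0.23 + 255.8×0.04 + 263.3×0.72 + 263.3×0.04 = 213.928 sabins.
Volume V = 19.8 × 13.3 × 4.1 = 1079.694 m³.
Sabine: RT60 = 0.161 × 1079.694 / 213.928 = 0.813 s.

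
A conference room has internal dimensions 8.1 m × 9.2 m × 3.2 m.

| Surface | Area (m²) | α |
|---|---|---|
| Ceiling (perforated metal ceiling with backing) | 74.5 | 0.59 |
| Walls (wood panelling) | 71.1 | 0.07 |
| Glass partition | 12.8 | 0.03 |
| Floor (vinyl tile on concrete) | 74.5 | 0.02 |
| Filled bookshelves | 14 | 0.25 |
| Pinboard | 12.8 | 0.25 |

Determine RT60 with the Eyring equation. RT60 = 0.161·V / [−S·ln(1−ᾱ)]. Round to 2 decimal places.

S = Σ Sᵢ = 259.7 m².
Absorption A = 74.5·0.59 + 71.1·0.07 + 12.8·0.03 + 74.5·0.02 + 14·0.25 + 12.8·0.25 = 57.506 sabins.
Mean coefficient ᾱ = A/S = 0.2214.
−S·ln(1−ᾱ) = −259.7 × ln(1 − 0.2214) = 64.992.
V = 8.1 × 9.2 × 3.2 = 238.464 m³.
RT60 = 0.161 × 238.464 / 64.992 = 0.59 s.

0.59 seconds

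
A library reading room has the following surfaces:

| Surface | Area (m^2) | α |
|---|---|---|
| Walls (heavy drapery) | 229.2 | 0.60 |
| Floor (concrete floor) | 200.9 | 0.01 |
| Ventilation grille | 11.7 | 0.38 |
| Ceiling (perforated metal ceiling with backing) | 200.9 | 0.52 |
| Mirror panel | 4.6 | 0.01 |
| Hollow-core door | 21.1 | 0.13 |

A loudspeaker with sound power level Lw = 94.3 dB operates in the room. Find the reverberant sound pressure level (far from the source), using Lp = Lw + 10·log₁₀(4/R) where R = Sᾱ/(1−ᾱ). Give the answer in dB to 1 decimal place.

Σ(Sᵢαᵢ) = 229.2×0.60 + 200.9×0.01 + 11.7×0.38 + 200.9×0.52 + 4.6×0.01 + 21.1×0.13 = 251.232; total area S = 668.4 m^2.
ᾱ = 251.232/668.4 = 0.3759; R = Sᾱ/(1−ᾱ) = 251.232/(1−0.3759) = 402.551 m^2.
Lp = Lw + 10 log₁₀(4/R) = 94.3 -20.03 = 74.3 dB.

74.3 dB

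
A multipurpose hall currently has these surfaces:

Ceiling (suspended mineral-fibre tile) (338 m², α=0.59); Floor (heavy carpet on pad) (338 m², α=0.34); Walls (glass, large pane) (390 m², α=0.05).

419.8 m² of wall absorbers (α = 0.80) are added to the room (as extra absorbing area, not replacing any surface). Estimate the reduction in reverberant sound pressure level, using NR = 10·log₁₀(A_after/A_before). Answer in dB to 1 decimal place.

Summing Sᵢαᵢ: 199.420 + 114.920 + 19.500 → A_before = 333.840 sabins.
Treatment contributes 419.8·0.80 = 335.840 sabins.
A_after = 333.840 + 335.840 = 669.680 sabins.
Reduction = 10 log₁₀(A_after/A_before) = 10 log₁₀(2.0060) = 3.0 dB.

3.0 dB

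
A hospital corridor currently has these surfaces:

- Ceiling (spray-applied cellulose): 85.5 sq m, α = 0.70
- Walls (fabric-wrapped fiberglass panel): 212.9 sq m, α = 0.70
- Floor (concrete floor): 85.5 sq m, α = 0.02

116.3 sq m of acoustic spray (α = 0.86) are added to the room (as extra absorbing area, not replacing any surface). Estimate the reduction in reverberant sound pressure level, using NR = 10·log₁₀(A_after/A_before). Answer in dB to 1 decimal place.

1.7 dB

Equivalent absorption area: A_before = 85.5·0.70 + 212.9·0.70 + 85.5·0.02 = 210.590 sq m.
Treatment contributes 116.3·0.86 = 100.018 sabins.
New total A_after = 310.608 sabins.
NR = 10·log₁₀(310.608/210.590) = 1.7 dB.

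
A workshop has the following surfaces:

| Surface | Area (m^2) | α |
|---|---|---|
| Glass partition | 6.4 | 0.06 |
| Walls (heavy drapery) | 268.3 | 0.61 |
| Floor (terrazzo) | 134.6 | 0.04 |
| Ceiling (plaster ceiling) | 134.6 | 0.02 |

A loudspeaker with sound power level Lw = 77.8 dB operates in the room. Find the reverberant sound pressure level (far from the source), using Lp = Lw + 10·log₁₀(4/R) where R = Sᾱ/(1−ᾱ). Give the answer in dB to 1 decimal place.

A = 172.123 sabins; S = 543.9 m^2.
ᾱ = 172.123/543.9 = 0.3165; R = Sᾱ/(1−ᾱ) = 172.123/(1−0.3165) = 251.826 m^2.
Lp = 77.8 + 10·log₁₀(4/251.826) = 77.8 + (-17.99) = 59.8 dB.

59.8 dB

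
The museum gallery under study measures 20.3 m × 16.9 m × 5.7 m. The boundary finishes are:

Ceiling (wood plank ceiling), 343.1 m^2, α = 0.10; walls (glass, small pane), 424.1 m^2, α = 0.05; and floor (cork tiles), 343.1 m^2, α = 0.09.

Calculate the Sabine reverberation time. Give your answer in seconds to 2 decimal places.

3.64 sec

Total absorption A = 343.1·0.10 + 424.1·0.05 + 343.1·0.09
  = 34.310 + 21.205 + 30.879 = 86.394 m^2 sabins.
Volume V = 20.3 × 16.9 × 5.7 = 1955.499 m³.
T = 0.161 V/A = 0.161·1955.499/86.394 = 3.64 s.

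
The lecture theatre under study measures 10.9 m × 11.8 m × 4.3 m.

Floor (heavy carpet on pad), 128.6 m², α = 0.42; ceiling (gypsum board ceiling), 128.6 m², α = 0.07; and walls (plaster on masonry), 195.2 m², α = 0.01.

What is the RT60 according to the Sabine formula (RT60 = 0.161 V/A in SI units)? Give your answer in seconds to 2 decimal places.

Equivalent absorption area: A = 128.6×0.42 + 128.6×0.07 + 195.2×0.01 = 64.966 m².
Volume V = 10.9 × 11.8 × 4.3 = 553.066 m³.
T = 0.161 V/A = 0.161·553.066/64.966 = 1.37 s.

1.37 s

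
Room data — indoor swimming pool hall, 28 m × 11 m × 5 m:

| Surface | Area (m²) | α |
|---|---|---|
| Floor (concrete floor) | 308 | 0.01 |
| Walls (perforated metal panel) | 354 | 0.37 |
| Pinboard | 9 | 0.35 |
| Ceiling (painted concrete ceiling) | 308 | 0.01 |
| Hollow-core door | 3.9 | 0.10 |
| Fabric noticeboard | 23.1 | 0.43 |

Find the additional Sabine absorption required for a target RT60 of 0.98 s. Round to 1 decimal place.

102.4 sabins

Equivalent absorption area: A₁ = 308×0.01 + 354×0.37 + 9×0.35 + 308×0.01 + 3.9×0.10 + 23.1×0.43 = 150.613 m².
V = 1540 m³. Required absorption A₂ = 0.161 × 1540 / 0.98 = 253.000 sabins.
Additional absorption ΔA = 253.000 − 150.613 = 102.4 sabins.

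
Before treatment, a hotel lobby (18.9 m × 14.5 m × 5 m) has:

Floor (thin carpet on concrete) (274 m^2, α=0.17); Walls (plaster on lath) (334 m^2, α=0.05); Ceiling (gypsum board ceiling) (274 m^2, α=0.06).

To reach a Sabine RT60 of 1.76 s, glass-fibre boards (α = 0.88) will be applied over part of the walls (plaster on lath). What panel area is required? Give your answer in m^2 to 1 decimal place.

55.0

Total absorption A₁ = 274·0.17 + 334·0.05 + 274·0.06
  = 46.580 + 16.700 + 16.440 = 79.720 m^2 sabins.
Required A₂ = 0.161·1370.25/1.76 = 125.347 sabins.
Absorption to add: 125.347 − 79.720 = 45.627 sabins.
Each m^2 of panel replacing the walls (plaster on lath) adds (0.88 − 0.05) = 0.83 sabins.
Area = ΔA/Δα = 45.627/0.83 = 55.0 m^2.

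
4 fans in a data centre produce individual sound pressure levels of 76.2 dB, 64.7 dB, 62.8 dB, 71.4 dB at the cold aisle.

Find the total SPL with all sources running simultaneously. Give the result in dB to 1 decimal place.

Converting to relative power and adding: 10^(76.2/10) + 10^(64.7/10) + 10^(62.8/10) + 10^(71.4/10) = 6.035e+07.
L_total = 10·log₁₀(6.035e+07) = 77.8 dB.

77.8 dB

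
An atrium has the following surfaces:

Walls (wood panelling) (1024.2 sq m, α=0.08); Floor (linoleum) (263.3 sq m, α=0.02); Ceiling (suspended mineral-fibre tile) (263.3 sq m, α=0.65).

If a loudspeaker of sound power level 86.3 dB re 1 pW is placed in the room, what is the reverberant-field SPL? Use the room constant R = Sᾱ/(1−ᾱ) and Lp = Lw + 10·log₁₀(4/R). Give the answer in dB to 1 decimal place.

67.4 dB

Σ(Sᵢαᵢ) = 1024.2·0.08 + 263.3·0.02 + 263.3·0.65 = 258.347; total area S = 1550.8 sq m.
ᾱ = 258.347/1550.8 = 0.1666; R = Sᾱ/(1−ᾱ) = 258.347/(1−0.1666) = 309.992 sq m.
Lp = Lw + 10 log₁₀(4/R) = 86.3 -18.89 = 67.4 dB.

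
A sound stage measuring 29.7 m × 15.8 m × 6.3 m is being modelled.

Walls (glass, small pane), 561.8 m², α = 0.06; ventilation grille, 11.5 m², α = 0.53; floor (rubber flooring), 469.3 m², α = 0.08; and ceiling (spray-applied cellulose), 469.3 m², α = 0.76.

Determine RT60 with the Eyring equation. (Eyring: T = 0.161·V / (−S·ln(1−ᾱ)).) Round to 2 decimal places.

0.93 sec

Total surface area S = 561.8 + 11.5 + 469.3 + 469.3 = 1511.9 m².
Σ(Sᵢαᵢ) = 561.8×0.06 + 11.5×0.53 + 469.3×0.08 + 469.3×0.76 = 434.015.
ᾱ = 434.015 / 1511.9 = 0.2871.
−S·ln(1−ᾱ) = −1511.9 × ln(1 − 0.2871) = 511.648.
V = 29.7 × 15.8 × 6.3 = 2956.338 m³.
RT60 = 0.161 × 2956.338 / 511.648 = 0.93 s.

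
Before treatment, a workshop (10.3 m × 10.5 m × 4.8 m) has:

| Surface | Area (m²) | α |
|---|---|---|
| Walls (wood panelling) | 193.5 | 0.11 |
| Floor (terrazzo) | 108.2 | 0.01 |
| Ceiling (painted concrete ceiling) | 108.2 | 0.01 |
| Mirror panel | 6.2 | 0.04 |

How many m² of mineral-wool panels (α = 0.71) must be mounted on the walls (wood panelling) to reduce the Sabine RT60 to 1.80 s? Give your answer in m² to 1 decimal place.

37.9

Total absorption A₁ = 193.5*0.11 + 108.2*0.01 + 108.2*0.01 + 6.2*0.04
  = 21.285 + 1.082 + 1.082 + 0.248 = 23.697 m² sabins.
Required A₂ = 0.161·519.12/1.80 = 46.432 sabins.
Absorption to add: 46.432 − 23.697 = 22.735 sabins.
Net gain per m²: Δα = 0.71 − 0.11 = 0.60.
Area = ΔA/Δα = 22.735/0.60 = 37.9 m².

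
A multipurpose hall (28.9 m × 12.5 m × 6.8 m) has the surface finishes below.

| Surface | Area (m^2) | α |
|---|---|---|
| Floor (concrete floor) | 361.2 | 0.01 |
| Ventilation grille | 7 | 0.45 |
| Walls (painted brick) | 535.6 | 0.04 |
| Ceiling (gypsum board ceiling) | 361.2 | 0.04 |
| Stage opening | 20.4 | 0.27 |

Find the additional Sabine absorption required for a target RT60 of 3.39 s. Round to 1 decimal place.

68.5 sabins

A₁ = Σ Sᵢαᵢ = 361.2·0.01 + 7·0.45 + 535.6·0.04 + 361.2·0.04 + 20.4·0.27 = 48.142 sabins.
V = 2456.5 m³. Required absorption A₂ = 0.161 × 2456.5 / 3.39 = 116.666 sabins.
Additional absorption ΔA = 116.666 − 48.142 = 68.5 sabins.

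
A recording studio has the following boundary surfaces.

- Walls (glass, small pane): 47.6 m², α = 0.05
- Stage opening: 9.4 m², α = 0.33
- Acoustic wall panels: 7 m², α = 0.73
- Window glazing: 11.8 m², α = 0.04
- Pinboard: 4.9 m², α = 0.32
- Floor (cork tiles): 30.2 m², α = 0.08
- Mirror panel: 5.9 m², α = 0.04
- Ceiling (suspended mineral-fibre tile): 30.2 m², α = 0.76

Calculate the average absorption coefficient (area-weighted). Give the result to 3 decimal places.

Total surface area S = 147.0 m².
Weighted sum Σ Sα = 38.236.
ᾱ = 38.236 / 147.0 = 0.260.

0.260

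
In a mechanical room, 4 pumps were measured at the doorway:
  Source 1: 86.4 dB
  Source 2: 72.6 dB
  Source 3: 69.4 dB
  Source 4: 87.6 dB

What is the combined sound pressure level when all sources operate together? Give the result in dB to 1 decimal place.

Converting to relative power and adding: 10^(86.4/10) + 10^(72.6/10) + 10^(69.4/10) + 10^(87.6/10) = 1.039e+09.
L_total = 10·log₁₀(1.039e+09) = 90.2 dB.

90.2 dB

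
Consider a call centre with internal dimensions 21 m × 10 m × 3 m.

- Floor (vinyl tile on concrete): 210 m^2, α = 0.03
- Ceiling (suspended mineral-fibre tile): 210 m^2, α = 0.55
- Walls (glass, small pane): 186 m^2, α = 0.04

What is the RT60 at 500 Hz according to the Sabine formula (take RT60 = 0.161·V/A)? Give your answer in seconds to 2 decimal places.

Summing Sᵢαᵢ: 6.300 + 115.500 + 7.440 → A = 129.240 sabins.
V = 21·10·3 = 630 m³.
T = 0.161 V/A = 0.161·630/129.240 = 0.78 s.

0.78 s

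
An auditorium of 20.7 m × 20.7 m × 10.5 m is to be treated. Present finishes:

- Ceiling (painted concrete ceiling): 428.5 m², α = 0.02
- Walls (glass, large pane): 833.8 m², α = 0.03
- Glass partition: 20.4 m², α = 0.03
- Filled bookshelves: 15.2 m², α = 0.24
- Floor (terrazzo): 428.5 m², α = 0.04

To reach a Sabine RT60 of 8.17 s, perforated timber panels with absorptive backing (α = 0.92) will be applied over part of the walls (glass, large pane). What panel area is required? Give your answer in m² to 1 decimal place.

37.8

Total absorption A₁ = 428.5×0.02 + 833.8×0.03 + 20.4×0.03 + 15.2×0.24 + 428.5×0.04
  = 8.570 + 25.014 + 0.612 + 3.648 + 17.140 = 54.984 m² sabins.
Required A₂ = 0.161·4499.145/8.17 = 88.661 sabins.
Absorption to add: 88.661 − 54.984 = 33.677 sabins.
Net gain per m²: Δα = 0.92 − 0.03 = 0.89.
Panel area = 33.677 / 0.89 = 37.8 m².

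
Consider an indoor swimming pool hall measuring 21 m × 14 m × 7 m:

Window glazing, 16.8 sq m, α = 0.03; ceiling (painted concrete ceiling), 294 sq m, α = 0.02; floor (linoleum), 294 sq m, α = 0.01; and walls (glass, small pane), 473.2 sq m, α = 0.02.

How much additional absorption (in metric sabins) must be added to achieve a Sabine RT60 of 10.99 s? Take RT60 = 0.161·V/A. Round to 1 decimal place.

11.4 sabins

Equivalent absorption area: A₁ = 16.8*0.03 + 294*0.02 + 294*0.01 + 473.2*0.02 = 18.788 sq m.
For T = 10.99 s, need A₂ = 0.161·V/T = 0.161·2058/10.99 = 30.149 sabins.
ΔA = A₂ − A₁ = 30.149 − 18.788 = 11.4 sabins.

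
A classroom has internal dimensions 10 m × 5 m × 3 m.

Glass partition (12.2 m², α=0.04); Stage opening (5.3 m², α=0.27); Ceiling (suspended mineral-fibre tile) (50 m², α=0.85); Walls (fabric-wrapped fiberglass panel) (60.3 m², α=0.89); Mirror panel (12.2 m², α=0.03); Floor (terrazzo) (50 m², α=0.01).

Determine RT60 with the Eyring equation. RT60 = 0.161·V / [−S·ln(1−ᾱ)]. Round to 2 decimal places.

Total surface area S = 12.2 + 5.3 + 50 + 60.3 + 12.2 + 50 = 190.0 m².
Σ(Sᵢαᵢ) = 12.2×0.04 + 5.3×0.27 + 50×0.85 + 60.3×0.89 + 12.2×0.03 + 50×0.01 = 98.952.
ᾱ = 98.952 / 190.0 = 0.5208.
−S·ln(1−ᾱ) = −190.0 × ln(1 − 0.5208) = 139.771.
V = 10 × 5 × 3 = 150 m³.
T = 0.161·V/[−S·ln(1−ᾱ)] = 0.161·150/139.771 = 0.17 s.

0.17 sec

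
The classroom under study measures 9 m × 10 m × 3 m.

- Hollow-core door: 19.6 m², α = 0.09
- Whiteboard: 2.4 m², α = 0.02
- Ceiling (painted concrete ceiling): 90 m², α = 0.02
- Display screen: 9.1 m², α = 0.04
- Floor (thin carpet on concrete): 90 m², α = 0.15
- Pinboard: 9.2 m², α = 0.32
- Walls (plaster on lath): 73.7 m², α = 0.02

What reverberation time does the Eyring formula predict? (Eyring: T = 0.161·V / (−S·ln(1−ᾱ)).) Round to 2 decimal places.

1.91 sec

S = Σ Sᵢ = 294.0 m².
Σ(Sᵢαᵢ) = 19.6·0.09 + 2.4·0.02 + 90·0.02 + 9.1·0.04 + 90·0.15 + 9.2·0.32 + 73.7·0.02 = 21.894.
ᾱ = 21.894 / 294.0 = 0.0745.
−S·ln(1−ᾱ) = −294.0 × ln(1 − 0.0745) = 22.762.
V = 9 × 10 × 3 = 270 m³.
RT60 = 0.161 × 270 / 22.762 = 1.91 s.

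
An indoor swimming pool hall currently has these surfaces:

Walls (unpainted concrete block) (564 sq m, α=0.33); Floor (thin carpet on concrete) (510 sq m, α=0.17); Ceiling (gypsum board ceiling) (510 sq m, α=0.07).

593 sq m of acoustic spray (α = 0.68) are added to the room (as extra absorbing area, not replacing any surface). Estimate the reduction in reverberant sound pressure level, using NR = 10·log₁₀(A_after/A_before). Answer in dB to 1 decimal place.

A_before = Σ Sᵢαᵢ = 564×0.33 + 510×0.17 + 510×0.07 = 308.520 sabins.
Added absorption = 593 × 0.68 = 403.240 sabins.
A_after = 308.520 + 403.240 = 711.760 sabins.
NR = 10·log₁₀(711.760/308.520) = 3.6 dB.

3.6 dB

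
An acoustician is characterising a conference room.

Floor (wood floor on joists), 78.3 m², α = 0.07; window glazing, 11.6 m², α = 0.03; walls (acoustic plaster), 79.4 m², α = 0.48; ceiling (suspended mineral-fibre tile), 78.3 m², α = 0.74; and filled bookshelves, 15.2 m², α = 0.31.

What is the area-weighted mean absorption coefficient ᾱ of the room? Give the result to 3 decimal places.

S = Σ Sᵢ = 78.3 + 11.6 + 79.4 + 78.3 + 15.2 = 262.8 m².
Weighted sum Σ Sα = 106.595.
ᾱ = A/S = 0.406.

0.406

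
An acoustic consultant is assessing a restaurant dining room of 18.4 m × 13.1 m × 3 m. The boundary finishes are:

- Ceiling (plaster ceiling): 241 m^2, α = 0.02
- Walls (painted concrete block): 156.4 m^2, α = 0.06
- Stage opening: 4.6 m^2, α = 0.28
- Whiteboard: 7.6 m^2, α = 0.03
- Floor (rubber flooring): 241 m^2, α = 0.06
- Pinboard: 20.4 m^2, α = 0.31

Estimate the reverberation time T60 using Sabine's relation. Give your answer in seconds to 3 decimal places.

3.189 seconds

Total absorption A = 241×0.02 + 156.4×0.06 + 4.6×0.28 + 7.6×0.03 + 241×0.06 + 20.4×0.31
  = 4.820 + 9.384 + 1.288 + 0.228 + 14.460 + 6.324 = 36.504 m^2 sabins.
Room volume: 723.12 m³.
Sabine: RT60 = 0.161 × 723.12 / 36.504 = 3.189 s.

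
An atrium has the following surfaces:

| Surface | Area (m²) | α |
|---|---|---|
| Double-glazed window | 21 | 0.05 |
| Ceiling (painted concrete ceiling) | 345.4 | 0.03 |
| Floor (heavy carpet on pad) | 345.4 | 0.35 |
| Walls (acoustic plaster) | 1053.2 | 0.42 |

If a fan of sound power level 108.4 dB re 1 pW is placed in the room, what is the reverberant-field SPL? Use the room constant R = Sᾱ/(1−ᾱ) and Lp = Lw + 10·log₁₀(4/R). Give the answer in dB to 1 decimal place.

A = 574.646 sabins; S = 1765.0 m².
ᾱ = 574.646/1765.0 = 0.3256; R = Sᾱ/(1−ᾱ) = 574.646/(1−0.3256) = 852.085 m².
Lp = Lw + 10 log₁₀(4/R) = 108.4 -23.28 = 85.1 dB.

85.1 dB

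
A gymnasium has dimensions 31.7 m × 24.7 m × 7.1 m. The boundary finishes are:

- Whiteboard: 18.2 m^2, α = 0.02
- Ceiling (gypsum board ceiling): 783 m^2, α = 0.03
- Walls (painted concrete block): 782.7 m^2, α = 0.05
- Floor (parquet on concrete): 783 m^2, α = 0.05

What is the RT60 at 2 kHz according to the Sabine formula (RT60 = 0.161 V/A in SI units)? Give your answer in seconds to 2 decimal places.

Equivalent absorption area: A = 18.2*0.02 + 783*0.03 + 782.7*0.05 + 783*0.05 = 102.139 m^2.
Volume V = 31.7 × 24.7 × 7.1 = 5559.229 m³.
Sabine: RT60 = 0.161 × 5559.229 / 102.139 = 8.76 s.

8.76 seconds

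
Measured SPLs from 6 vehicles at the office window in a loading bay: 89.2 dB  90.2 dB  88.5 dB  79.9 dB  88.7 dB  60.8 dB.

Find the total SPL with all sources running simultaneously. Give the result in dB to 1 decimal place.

Converting to relative power and adding: 10^(89.2/10) + 10^(90.2/10) + 10^(88.5/10) + 10^(79.9/10) + 10^(88.7/10) + 10^(60.8/10) = 3.427e+09.
Combined level = 10 log₁₀(3.427e+09) = 95.3 dB.

95.3 dB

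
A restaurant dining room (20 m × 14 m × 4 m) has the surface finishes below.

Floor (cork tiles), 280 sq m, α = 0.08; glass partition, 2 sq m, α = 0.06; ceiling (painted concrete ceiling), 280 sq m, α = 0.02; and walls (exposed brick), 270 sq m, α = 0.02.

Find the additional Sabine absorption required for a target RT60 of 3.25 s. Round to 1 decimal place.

A₁ = Σ Sᵢαᵢ = 280·0.08 + 2·0.06 + 280·0.02 + 270·0.02 = 33.520 sabins.
Target A₂ = 0.161·1120/3.25 = 55.483 sabins (V = 1120 m³).
Additional absorption ΔA = 55.483 − 33.520 = 22.0 sabins.

22.0 sabins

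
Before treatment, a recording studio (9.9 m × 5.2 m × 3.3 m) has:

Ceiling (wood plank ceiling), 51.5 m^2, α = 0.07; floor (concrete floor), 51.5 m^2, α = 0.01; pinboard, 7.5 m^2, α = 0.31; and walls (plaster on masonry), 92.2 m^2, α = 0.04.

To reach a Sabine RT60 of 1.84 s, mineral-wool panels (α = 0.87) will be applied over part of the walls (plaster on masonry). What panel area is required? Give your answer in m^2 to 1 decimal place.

5.7

Summing Sᵢαᵢ: 3.605 + 0.515 + 2.325 + 3.688 → A₁ = 10.133 sabins.
V = 169.884 m³. Target absorption A₂ = 0.161 × 169.884 / 1.84 = 14.865 sabins.
ΔA needed = 14.865 − 10.133 = 4.732 sabins.
Net gain per m^2: Δα = 0.87 − 0.04 = 0.83.
Panel area = 4.732 / 0.83 = 5.7 m^2.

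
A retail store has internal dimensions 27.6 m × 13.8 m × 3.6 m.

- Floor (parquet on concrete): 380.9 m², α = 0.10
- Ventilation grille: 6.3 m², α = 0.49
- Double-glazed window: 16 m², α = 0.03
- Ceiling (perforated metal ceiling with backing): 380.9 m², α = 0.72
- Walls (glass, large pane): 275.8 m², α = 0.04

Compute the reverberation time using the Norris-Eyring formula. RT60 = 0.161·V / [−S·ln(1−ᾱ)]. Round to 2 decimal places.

0.56 s

Total surface area S = 380.9 + 6.3 + 16 + 380.9 + 275.8 = 1059.9 m².
Σ(Sᵢαᵢ) = 380.9×0.10 + 6.3×0.49 + 16×0.03 + 380.9×0.72 + 275.8×0.04 = 326.937.
ᾱ = 326.937 / 1059.9 = 0.3085.
−S·ln(1−ᾱ) = −1059.9 × ln(1 − 0.3085) = 390.989.
V = 27.6 × 13.8 × 3.6 = 1371.168 m³.
T = 0.161·V/[−S·ln(1−ᾱ)] = 0.161·1371.168/390.989 = 0.56 s.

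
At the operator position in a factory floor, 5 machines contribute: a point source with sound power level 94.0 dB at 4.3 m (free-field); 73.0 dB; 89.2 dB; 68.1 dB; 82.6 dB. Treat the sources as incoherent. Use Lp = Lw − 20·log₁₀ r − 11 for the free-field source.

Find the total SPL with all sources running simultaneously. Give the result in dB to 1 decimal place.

90.2 dB

Source at 4.3 m: Lp = 94.0 − 20·log₁₀(4.3) − 11 = 70.3 dB.
Σ 10^(Lᵢ/10) = 1.051e+09.
L_total = 10·log₁₀(1.051e+09) = 90.2 dB.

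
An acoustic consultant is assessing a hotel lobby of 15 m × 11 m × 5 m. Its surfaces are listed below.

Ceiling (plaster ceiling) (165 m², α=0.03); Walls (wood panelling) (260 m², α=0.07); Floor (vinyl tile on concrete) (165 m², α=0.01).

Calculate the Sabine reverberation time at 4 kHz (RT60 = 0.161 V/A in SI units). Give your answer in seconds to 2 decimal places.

5.36 s

Equivalent absorption area: A = 165×0.03 + 260×0.07 + 165×0.01 = 24.800 m².
V = 15·11·5 = 825 m³.
T = 0.161 V/A = 0.161·825/24.800 = 5.36 s.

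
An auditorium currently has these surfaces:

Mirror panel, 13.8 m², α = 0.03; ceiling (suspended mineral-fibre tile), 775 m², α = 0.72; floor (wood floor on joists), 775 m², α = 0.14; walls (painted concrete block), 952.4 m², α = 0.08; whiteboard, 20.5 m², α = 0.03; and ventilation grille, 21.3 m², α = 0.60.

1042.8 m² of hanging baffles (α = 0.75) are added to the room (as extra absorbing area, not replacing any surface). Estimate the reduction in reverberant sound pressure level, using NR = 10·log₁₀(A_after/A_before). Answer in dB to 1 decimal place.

Equivalent absorption area: A_before = 13.8·0.03 + 775·0.72 + 775·0.14 + 952.4·0.08 + 20.5·0.03 + 21.3·0.60 = 756.501 m².
Treatment contributes 1042.8·0.75 = 782.100 sabins.
New total A_after = 1538.601 sabins.
Reduction = 10 log₁₀(A_after/A_before) = 10 log₁₀(2.0338) = 3.1 dB.

3.1 dB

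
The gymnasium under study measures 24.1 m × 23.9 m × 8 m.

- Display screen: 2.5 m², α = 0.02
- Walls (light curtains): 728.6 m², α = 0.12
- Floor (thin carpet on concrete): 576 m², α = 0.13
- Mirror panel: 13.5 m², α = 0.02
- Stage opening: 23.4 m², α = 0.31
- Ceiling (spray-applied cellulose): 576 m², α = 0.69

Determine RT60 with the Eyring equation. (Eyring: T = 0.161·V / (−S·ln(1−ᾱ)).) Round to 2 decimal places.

1.10 s

S = Σ Sᵢ = 1920.0 m².
Σ(Sᵢαᵢ) = 2.5·0.02 + 728.6·0.12 + 576·0.13 + 13.5·0.02 + 23.4·0.31 + 576·0.69 = 567.326.
ᾱ = 567.326 / 1920.0 = 0.2955.
Eyring denominator: −S ln(1−ᾱ) = 672.513.
V = 24.1 × 23.9 × 8 = 4607.92 m³.
RT60 = 0.161 × 4607.92 / 672.513 = 1.10 s.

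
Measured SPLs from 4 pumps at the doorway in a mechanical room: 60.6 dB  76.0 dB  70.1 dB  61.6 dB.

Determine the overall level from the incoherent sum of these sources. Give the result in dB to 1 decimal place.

Converting to relative power and adding: 10^(60.6/10) + 10^(76.0/10) + 10^(70.1/10) + 10^(61.6/10) = 5.264e+07.
Back to dB: 10·log₁₀ Σ = 77.2 dB.

77.2 dB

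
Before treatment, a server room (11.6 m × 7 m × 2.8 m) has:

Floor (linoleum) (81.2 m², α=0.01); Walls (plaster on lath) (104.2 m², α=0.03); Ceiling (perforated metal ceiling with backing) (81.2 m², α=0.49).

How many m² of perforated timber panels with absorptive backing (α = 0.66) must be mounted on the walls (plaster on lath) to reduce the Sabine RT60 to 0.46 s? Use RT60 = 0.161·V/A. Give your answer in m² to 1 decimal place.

A₁ = Σ Sᵢαᵢ = 81.2*0.01 + 104.2*0.03 + 81.2*0.49 = 43.726 sabins.
Required A₂ = 0.161·227.36/0.46 = 79.576 sabins.
ΔA needed = 79.576 − 43.726 = 35.850 sabins.
Net gain per m²: Δα = 0.66 − 0.03 = 0.63.
Panel area = 35.850 / 0.63 = 56.9 m².

56.9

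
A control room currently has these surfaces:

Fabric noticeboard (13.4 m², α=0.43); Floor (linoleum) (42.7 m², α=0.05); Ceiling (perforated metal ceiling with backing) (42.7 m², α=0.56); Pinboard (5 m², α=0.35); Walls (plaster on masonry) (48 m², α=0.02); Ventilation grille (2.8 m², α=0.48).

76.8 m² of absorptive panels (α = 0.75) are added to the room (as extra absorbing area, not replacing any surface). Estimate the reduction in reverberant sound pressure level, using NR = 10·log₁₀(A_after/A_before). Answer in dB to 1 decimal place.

4.2 dB

Total absorption A_before = 13.4*0.43 + 42.7*0.05 + 42.7*0.56 + 5*0.35 + 48*0.02 + 2.8*0.48
  = 5.762 + 2.135 + 23.912 + 1.750 + 0.960 + 1.344 = 35.863 m² sabins.
Treatment contributes 76.8·0.75 = 57.600 sabins.
New total A_after = 93.463 sabins.
NR = 10·log₁₀(93.463/35.863) = 4.2 dB.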